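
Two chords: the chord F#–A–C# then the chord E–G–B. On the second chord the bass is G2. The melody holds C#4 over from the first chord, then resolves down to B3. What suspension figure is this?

4–3 suspension.

At the second chord the bass is G2. The suspended C#4 lies a fourth above the bass; after resolving down by step to B3, the interval above the bass becomes a third.
Suspension figures are named by those two intervals: 4–3.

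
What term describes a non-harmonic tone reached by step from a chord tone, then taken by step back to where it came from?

Neighbor tone.

Approach: by step. Departure: by step in the opposite direction, back to the starting pitch.
Stepwise on both sides but reversing to return to the same chord tone — a neighbor tone. (Had it continued onward in the same direction it would be a passing tone instead.)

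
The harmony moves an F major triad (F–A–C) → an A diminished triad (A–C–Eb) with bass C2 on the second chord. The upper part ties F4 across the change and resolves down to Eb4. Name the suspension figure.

4–3 suspension.

At the second chord the bass is C2. The suspended F4 lies a fourth above the bass; after resolving down by step to Eb4, the interval above the bass becomes a third.
Suspension figures are named by those two intervals: 4–3.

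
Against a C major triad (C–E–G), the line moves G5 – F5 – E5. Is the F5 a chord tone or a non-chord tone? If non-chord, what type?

The harmony at that moment is C major triad (C, E, G); F5 is not a chord tone.
It is approached by step down from G5 and left by step down to E5.
Step in, step out in the same direction — a passing tone.

Non-chord tone — a passing tone.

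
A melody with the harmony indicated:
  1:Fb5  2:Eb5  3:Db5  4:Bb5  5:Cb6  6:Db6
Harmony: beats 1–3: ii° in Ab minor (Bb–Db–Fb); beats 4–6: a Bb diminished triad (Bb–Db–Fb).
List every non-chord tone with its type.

Eb5 (beat 2) — passing tone; Cb6 (beat 5) — passing tone.

The harmony at that moment is Bb diminished triad (Bb, Db, Fb); Eb5 is not a chord tone.
It is approached by step down from Fb5 and left by step down to Db5.
Step in, step out in the same direction — a passing tone.
The harmony at that moment is Bb diminished triad (Bb, Db, Fb); Cb6 is not a chord tone.
It is approached by step up from Bb5 and left by step up to Db6.
Step in, step out in the same direction — a passing tone.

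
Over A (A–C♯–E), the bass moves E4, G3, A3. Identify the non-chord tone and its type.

G3 is an appoggiatura.

The harmony at that moment is A major triad (A, C♯, E); G3 is not a chord tone.
It is approached by leap down from E4 and left by step up to A3.
Leap in, step out — an appoggiatura.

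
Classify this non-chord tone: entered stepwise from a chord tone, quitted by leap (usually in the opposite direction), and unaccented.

Approach: by step. Departure: by leap. Metric position: weak.
Step in, leap out, from a weak position — an escape tone (échappée). (It is the mirror image of the appoggiatura, which leaps in and steps out on a strong beat.)

Escape tone.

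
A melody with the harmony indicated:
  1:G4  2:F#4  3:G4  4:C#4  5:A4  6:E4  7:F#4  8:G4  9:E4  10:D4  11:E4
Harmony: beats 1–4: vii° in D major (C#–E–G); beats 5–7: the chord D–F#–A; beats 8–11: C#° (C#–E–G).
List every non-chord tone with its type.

F#4 (beat 2) — neighbor tone; E4 (beat 6) — appoggiatura; D4 (beat 10) — neighbor tone.

The harmony at that moment is C# diminished triad (C#, E, G); F#4 is not a chord tone.
It is approached by step down from G4 and left by step up to G4.
Step away and step back to the same note — a neighbor tone (lower neighbor).
The harmony at that moment is D major triad (D, F#, A); E4 is not a chord tone.
It is approached by leap down from A4 and left by step up to F#4.
Leap in, step out — an appoggiatura.
The harmony at that moment is C# diminished triad (C#, E, G); D4 is not a chord tone.
It is approached by step down from E4 and left by step up to E4.
Step away and step back to the same note — a neighbor tone (lower neighbor).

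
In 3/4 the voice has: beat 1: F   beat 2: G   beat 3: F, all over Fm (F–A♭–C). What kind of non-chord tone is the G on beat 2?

The harmony at that moment is F minor triad (F, A♭, C); G is not a chord tone.
It is approached by step up from F and left by step down to F.
Step away and step back to the same note — a neighbor tone (upper neighbor).

Upper neighbor tone.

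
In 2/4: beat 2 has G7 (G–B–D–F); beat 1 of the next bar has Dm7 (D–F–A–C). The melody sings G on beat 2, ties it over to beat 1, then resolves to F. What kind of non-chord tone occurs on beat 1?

The harmony at that moment is D minor seventh chord (D, F, A, C); G is not a chord tone.
It is held over (the same pitch as the preceding G) and left by step down to F.
Held over from the previous chord and resolving down by step — a suspension.

Suspension.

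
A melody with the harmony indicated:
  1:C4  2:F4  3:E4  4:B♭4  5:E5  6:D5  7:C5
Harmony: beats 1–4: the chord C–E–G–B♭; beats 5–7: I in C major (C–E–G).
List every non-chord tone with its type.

The harmony at that moment is C dominant seventh chord (C, E, G, B♭); F4 is not a chord tone.
It is approached by leap up from C4 and left by step down to E4.
Leap in, step out — an appoggiatura.
The harmony at that moment is C major triad (C, E, G); D5 is not a chord tone.
It is approached by step down from E5 and left by step down to C5.
Step in, step out in the same direction — a passing tone.

F4 (beat 2) — appoggiatura; D5 (beat 6) — passing tone.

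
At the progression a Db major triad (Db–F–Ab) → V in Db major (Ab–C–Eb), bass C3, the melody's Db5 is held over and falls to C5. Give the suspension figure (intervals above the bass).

At the second chord the bass is C3. The suspended Db5 lies a ninth above the bass; after resolving down by step to C5, the interval above the bass becomes an octave.
Suspension figures are named by those two intervals: 9–8.

9–8 suspension.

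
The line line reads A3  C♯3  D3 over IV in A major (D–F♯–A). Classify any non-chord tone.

The harmony at that moment is D major triad (D, F♯, A); C♯3 is not a chord tone.
It is approached by leap down from A3 and left by step up to D3.
Leap in, step out — an appoggiatura.

C♯3 is an appoggiatura.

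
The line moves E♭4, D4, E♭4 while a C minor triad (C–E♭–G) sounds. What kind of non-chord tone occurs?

The harmony at that moment is C minor triad (C, E♭, G); D4 is not a chord tone.
It is approached by step down from E♭4 and left by step up to E♭4.
Step away and step back to the same note — a neighbor tone (lower neighbor).

D4 is a neighbor tone.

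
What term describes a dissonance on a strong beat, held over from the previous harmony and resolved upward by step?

Retardation.

Approach: by preparation — the pitch is first a chord tone, then held (tied or repeated) while the harmony changes under it. Departure: up by step. Metric position: strong.
A prepared dissonance that resolves upward by step — a retardation. (The same figure resolving downward would be a suspension.)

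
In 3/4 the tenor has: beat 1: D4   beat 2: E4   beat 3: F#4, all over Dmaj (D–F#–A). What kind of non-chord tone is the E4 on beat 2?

The harmony at that moment is D major triad (D, F#, A); E4 is not a chord tone.
It is approached by step up from D4 and left by step up to F#4.
Step in, step out in the same direction — a passing tone.

Passing tone.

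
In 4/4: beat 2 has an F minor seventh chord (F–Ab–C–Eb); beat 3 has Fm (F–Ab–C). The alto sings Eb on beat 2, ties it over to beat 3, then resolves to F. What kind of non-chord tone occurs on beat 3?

The harmony at that moment is F minor triad (F, Ab, C); Eb is not a chord tone.
It is held over (the same pitch as the preceding Eb) and left by step up to F.
Held over from the previous chord and resolving up by step — a retardation.

Retardation.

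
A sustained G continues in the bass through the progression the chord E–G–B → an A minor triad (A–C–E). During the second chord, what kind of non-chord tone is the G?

Pedal tone (pedal point).

The harmony at that moment is A minor triad (A, C, E); G is not a chord tone.
It is held over (the same pitch as the preceding G) and then sustained as the same pitch into the next harmony.
Sustained through a change of harmony — a pedal tone.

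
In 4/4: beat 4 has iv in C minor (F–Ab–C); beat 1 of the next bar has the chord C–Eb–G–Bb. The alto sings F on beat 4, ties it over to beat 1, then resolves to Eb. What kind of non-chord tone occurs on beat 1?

The harmony at that moment is C minor seventh chord (C, Eb, G, Bb); F is not a chord tone.
It is held over (the same pitch as the preceding F) and left by step down to Eb.
Held over from the previous chord and resolving down by step — a suspension.

Suspension.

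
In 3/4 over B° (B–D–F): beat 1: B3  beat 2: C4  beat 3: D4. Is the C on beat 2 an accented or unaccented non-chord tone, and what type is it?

The harmony at that moment is B diminished triad (B, D, F); C4 is not a chord tone.
It is approached by step up from B3 and left by step up to D4.
Step in, step out in the same direction — a passing tone.
It falls on a weak beat, so it is unaccented.

Unaccented passing tone.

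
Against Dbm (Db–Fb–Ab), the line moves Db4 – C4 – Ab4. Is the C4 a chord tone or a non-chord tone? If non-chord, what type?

The harmony at that moment is Db minor triad (Db, Fb, Ab); C4 is not a chord tone.
It is approached by step down from Db4 and left by leap up to Ab4.
Step in, leap out — an escape tone.

Non-chord tone — an escape tone.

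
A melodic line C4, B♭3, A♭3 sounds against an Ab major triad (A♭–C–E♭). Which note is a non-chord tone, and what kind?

The harmony at that moment is A♭ major triad (A♭, C, E♭); B♭3 is not a chord tone.
It is approached by step down from C4 and left by step down to A♭3.
Step in, step out in the same direction — a passing tone.

B♭3 is a passing tone.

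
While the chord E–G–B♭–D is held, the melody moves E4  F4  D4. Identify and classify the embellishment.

The harmony at that moment is E half-diminished seventh chord (E, G, B♭, D); F4 is not a chord tone.
It is approached by step up from E4 and left by leap down to D4.
Step in, leap out — an escape tone.

F4 is an escape tone.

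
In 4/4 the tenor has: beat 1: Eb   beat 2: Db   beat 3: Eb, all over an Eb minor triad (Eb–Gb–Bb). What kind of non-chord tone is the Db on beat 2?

The harmony at that moment is Eb minor triad (Eb, Gb, Bb); Db is not a chord tone.
It is approached by step down from Eb and left by step up to Eb.
Step away and step back to the same note — a neighbor tone (lower neighbor).

Lower neighbor tone.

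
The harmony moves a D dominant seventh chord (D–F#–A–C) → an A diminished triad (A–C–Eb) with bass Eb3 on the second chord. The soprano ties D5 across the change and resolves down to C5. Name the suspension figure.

At the second chord the bass is Eb3. The suspended D5 lies a seventh above the bass; after resolving down by step to C5, the interval above the bass becomes a sixth.
Suspension figures are named by those two intervals: 7–6.

7–6 suspension.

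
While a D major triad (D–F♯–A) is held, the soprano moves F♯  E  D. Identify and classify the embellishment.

E is a passing tone.

The harmony at that moment is D major triad (D, F♯, A); E is not a chord tone.
It is approached by step down from F♯ and left by step down to D.
Step in, step out in the same direction — a passing tone.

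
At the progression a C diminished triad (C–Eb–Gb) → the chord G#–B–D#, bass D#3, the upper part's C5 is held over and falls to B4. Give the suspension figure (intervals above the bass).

7–6 suspension.

At the second chord the bass is D#3. The suspended C5 lies a seventh above the bass; after resolving down by step to B4, the interval above the bass becomes a sixth.
Suspension figures are named by those two intervals: 7–6.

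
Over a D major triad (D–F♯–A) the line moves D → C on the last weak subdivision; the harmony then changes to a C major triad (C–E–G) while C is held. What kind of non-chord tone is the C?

C is an anticipation.

The harmony at that moment is D major triad (D, F♯, A); C is not a chord tone.
It is approached by step down from D and then sustained as the same pitch into the next harmony.
Arriving early and becoming a chord tone when the harmony changes — an anticipation.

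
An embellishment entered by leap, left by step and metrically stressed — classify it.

Approach: by leap. Departure: by step. Metric position: strong.
Leap in, step out, in a metrically strong position — an appoggiatura. (It is the mirror image of the escape tone, which steps in and leaps out from a weak position.)

Appoggiatura.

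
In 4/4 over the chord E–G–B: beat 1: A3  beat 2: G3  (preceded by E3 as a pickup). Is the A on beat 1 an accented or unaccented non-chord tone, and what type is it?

Accented appoggiatura.

The harmony at that moment is E minor triad (E, G, B); A3 is not a chord tone.
It is approached by leap up from E3 and left by step down to G3.
Leap in, step out — an appoggiatura.
It falls on the downbeat, so it is accented.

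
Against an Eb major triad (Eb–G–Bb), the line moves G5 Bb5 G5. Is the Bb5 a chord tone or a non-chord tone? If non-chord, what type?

Chord tone (the fifth of Eb major triad).

Eb major triad contains Eb, G, Bb; Bb is the fifth, so it is a chord tone.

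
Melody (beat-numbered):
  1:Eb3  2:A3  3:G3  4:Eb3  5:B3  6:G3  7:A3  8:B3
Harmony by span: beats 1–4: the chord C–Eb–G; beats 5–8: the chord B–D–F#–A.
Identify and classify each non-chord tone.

The harmony at that moment is C minor triad (C, Eb, G); A3 is not a chord tone.
It is approached by leap up from Eb3 and left by step down to G3.
Leap in, step out — an appoggiatura.
The harmony at that moment is B minor seventh chord (B, D, F#, A); G3 is not a chord tone.
It is approached by leap down from B3 and left by step up to A3.
Leap in, step out — an appoggiatura.

A3 (beat 2) — appoggiatura; G3 (beat 6) — appoggiatura.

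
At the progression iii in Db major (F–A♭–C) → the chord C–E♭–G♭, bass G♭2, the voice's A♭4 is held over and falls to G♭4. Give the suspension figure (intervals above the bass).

9–8 suspension.

At the second chord the bass is G♭2. The suspended A♭4 lies a ninth above the bass; after resolving down by step to G♭4, the interval above the bass becomes an octave.
Suspension figures are named by those two intervals: 9–8.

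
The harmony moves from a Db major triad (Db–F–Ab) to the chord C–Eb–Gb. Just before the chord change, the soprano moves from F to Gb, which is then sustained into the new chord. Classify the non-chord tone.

The harmony at that moment is Db major triad (Db, F, Ab); Gb is not a chord tone.
It is approached by step up from F and then sustained as the same pitch into the next harmony.
Arriving early and becoming a chord tone when the harmony changes — an anticipation.

Gb is an anticipation.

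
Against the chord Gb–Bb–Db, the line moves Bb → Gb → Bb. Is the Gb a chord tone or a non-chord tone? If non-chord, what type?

Gb major triad contains Gb, Bb, Db; Gb is the root, so it is a chord tone.

Chord tone (the root of Gb major triad).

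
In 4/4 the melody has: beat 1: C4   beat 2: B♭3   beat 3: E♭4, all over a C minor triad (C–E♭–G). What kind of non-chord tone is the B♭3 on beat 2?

The harmony at that moment is C minor triad (C, E♭, G); B♭3 is not a chord tone.
It is approached by step down from C4 and left by leap up to E♭4.
Step in, leap out, on a weak beat — an escape tone.

Escape tone.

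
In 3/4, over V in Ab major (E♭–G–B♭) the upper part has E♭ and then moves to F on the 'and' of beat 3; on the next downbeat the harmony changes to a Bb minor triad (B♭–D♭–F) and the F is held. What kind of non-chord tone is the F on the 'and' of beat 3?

Anticipation.

The harmony at that moment is E♭ major triad (E♭, G, B♭); F is not a chord tone.
It is approached by step up from E♭ and then sustained as the same pitch into the next harmony.
Arriving early and becoming a chord tone when the harmony changes — an anticipation.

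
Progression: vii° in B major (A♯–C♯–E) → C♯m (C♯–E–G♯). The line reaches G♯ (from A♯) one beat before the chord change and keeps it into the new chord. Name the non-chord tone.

G♯ is an anticipation.

The harmony at that moment is A♯ diminished triad (A♯, C♯, E); G♯ is not a chord tone.
It is approached by step down from A♯ and then sustained as the same pitch into the next harmony.
Arriving early and becoming a chord tone when the harmony changes — an anticipation.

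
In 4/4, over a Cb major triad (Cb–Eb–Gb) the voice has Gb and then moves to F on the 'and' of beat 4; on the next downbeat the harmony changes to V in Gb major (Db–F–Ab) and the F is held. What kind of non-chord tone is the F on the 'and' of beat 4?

Anticipation.

The harmony at that moment is Cb major triad (Cb, Eb, Gb); F is not a chord tone.
It is approached by step down from Gb and then sustained as the same pitch into the next harmony.
Arriving early and becoming a chord tone when the harmony changes — an anticipation.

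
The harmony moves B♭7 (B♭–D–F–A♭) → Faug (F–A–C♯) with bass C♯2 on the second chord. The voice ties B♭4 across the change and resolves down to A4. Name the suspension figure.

At the second chord the bass is C♯2. The suspended B♭4 lies a seventh above the bass; after resolving down by step to A4, the interval above the bass becomes a sixth.
Suspension figures are named by those two intervals: 7–6.

7–6 suspension.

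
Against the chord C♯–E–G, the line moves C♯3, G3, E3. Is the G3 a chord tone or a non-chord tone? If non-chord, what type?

C# diminished triad contains C♯, E, G; G is the fifth, so it is a chord tone.

Chord tone (the fifth of C# diminished triad).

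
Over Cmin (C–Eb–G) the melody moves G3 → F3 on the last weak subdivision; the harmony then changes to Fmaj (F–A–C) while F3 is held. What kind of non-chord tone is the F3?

F3 is an anticipation.

The harmony at that moment is C minor triad (C, Eb, G); F3 is not a chord tone.
It is approached by step down from G3 and then sustained as the same pitch into the next harmony.
Arriving early and becoming a chord tone when the harmony changes — an anticipation.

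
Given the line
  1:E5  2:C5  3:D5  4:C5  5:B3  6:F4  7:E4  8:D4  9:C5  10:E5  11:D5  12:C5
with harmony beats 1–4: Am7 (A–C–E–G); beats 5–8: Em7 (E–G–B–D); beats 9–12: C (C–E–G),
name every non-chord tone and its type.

D5 (beat 3) — neighbor tone; F4 (beat 6) — appoggiatura; D5 (beat 11) — passing tone.

The harmony at that moment is A minor seventh chord (A, C, E, G); D5 is not a chord tone.
It is approached by step up from C5 and left by step down to C5.
Step away and step back to the same note — a neighbor tone (upper neighbor).
The harmony at that moment is E minor seventh chord (E, G, B, D); F4 is not a chord tone.
It is approached by leap up from B3 and left by step down to E4.
Leap in, step out — an appoggiatura.
The harmony at that moment is C major triad (C, E, G); D5 is not a chord tone.
It is approached by step down from E5 and left by step down to C5.
Step in, step out in the same direction — a passing tone.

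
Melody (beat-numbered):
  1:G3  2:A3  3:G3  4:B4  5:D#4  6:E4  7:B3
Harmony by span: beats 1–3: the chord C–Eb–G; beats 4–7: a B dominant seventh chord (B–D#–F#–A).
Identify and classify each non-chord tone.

A3 (beat 2) — neighbor tone; E4 (beat 6) — escape tone.

The harmony at that moment is C minor triad (C, Eb, G); A3 is not a chord tone.
It is approached by step up from G3 and left by step down to G3.
Step away and step back to the same note — a neighbor tone (upper neighbor).
The harmony at that moment is B dominant seventh chord (B, D#, F#, A); E4 is not a chord tone.
It is approached by step up from D#4 and left by leap down to B3.
Step in, leap out — an escape tone.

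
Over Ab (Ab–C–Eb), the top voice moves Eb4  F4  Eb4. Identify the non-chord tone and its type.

The harmony at that moment is Ab major triad (Ab, C, Eb); F4 is not a chord tone.
It is approached by step up from Eb4 and left by step down to Eb4.
Step away and step back to the same note — a neighbor tone (upper neighbor).

F4 is a neighbor tone.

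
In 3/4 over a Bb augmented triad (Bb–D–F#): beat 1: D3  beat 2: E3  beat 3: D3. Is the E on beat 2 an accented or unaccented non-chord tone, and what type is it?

The harmony at that moment is Bb augmented triad (Bb, D, F#); E3 is not a chord tone.
It is approached by step up from D3 and left by step down to D3.
Step away and step back to the same note — a neighbor tone (upper neighbor).
It falls on a weak beat, so it is unaccented.

Unaccented neighbor tone.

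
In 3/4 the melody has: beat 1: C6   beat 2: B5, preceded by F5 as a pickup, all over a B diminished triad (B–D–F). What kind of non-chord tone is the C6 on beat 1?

The harmony at that moment is B diminished triad (B, D, F); C6 is not a chord tone.
It is approached by leap up from F5 and left by step down to B5.
Leap in, step out, metrically accented — an appoggiatura.

Appoggiatura.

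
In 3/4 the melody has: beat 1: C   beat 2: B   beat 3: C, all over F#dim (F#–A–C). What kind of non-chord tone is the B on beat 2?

Lower neighbor tone.

The harmony at that moment is F# diminished triad (F#, A, C); B is not a chord tone.
It is approached by step down from C and left by step up to C.
Step away and step back to the same note — a neighbor tone (lower neighbor).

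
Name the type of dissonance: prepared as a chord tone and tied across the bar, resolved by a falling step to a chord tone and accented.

Suspension.

Approach: by preparation — the pitch is first a chord tone, then held (tied or repeated) while the harmony changes under it. Departure: down by step. Metric position: strong.
A prepared dissonance that resolves downward by step — a suspension. (The same figure resolving upward would be a retardation.)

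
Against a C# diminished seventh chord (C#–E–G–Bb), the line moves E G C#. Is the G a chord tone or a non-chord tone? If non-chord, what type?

Chord tone (the fifth of C# diminished seventh chord).

C# diminished seventh chord contains C#, E, G, Bb; G is the fifth, so it is a chord tone.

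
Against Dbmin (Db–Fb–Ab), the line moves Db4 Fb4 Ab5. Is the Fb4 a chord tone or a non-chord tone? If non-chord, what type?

Chord tone (the third of Db minor triad).

Db minor triad contains Db, Fb, Ab; Fb is the third, so it is a chord tone.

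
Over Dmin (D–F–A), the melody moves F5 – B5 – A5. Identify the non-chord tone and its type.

B5 is an appoggiatura.

The harmony at that moment is D minor triad (D, F, A); B5 is not a chord tone.
It is approached by leap up from F5 and left by step down to A5.
Leap in, step out — an appoggiatura.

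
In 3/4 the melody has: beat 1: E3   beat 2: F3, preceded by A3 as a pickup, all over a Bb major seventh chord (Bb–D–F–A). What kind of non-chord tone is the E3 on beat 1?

The harmony at that moment is Bb major seventh chord (Bb, D, F, A); E3 is not a chord tone.
It is approached by leap down from A3 and left by step up to F3.
Leap in, step out, metrically accented — an appoggiatura.

Appoggiatura.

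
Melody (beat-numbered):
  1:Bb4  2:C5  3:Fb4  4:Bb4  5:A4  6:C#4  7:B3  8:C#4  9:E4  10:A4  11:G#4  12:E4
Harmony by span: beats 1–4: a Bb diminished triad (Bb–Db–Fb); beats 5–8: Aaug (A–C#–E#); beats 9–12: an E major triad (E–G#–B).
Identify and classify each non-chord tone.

The harmony at that moment is Bb diminished triad (Bb, Db, Fb); C5 is not a chord tone.
It is approached by step up from Bb4 and left by leap down to Fb4.
Step in, leap out — an escape tone.
The harmony at that moment is A augmented triad (A, C#, E#); B3 is not a chord tone.
It is approached by step down from C#4 and left by step up to C#4.
Step away and step back to the same note — a neighbor tone (lower neighbor).
The harmony at that moment is E major triad (E, G#, B); A4 is not a chord tone.
It is approached by leap up from E4 and left by step down to G#4.
Leap in, step out — an appoggiatura.

C5 (beat 2) — escape tone; B3 (beat 7) — neighbor tone; A4 (beat 10) — appoggiatura.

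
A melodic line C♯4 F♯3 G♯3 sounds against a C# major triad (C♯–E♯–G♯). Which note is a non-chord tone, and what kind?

The harmony at that moment is C♯ major triad (C♯, E♯, G♯); F♯3 is not a chord tone.
It is approached by leap down from C♯4 and left by step up to G♯3.
Leap in, step out — an appoggiatura.

F♯3 is an appoggiatura.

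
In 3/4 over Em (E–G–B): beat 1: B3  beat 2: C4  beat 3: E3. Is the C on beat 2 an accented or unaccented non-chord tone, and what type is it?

Unaccented escape tone.

The harmony at that moment is E minor triad (E, G, B); C4 is not a chord tone.
It is approached by step up from B3 and left by leap down to E3.
Step in, leap out — an escape tone.
It falls on a weak beat, so it is unaccented.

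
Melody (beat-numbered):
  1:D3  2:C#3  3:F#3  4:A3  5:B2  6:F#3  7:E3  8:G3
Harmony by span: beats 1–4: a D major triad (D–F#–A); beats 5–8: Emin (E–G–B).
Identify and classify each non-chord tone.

The harmony at that moment is D major triad (D, F#, A); C#3 is not a chord tone.
It is approached by step down from D3 and left by leap up to F#3.
Step in, leap out — an escape tone.
The harmony at that moment is E minor triad (E, G, B); F#3 is not a chord tone.
It is approached by leap up from B2 and left by step down to E3.
Leap in, step out — an appoggiatura.

C#3 (beat 2) — escape tone; F#3 (beat 6) — appoggiatura.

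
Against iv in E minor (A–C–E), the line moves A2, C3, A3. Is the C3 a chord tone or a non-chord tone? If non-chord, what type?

A minor triad contains A, C, E; C is the third, so it is a chord tone.

Chord tone (the third of A minor triad).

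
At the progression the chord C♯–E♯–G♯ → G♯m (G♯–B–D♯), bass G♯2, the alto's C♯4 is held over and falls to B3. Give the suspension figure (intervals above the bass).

4–3 suspension.

At the second chord the bass is G♯2. The suspended C♯4 lies a fourth above the bass; after resolving down by step to B3, the interval above the bass becomes a third.
Suspension figures are named by those two intervals: 4–3.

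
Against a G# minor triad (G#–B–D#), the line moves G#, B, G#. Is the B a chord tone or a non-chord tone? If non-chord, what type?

Chord tone (the third of G# minor triad).

G# minor triad contains G#, B, D#; B is the third, so it is a chord tone.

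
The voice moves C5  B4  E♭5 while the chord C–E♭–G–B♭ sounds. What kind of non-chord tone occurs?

B4 is an escape tone.

The harmony at that moment is C minor seventh chord (C, E♭, G, B♭); B4 is not a chord tone.
It is approached by step down from C5 and left by leap up to E♭5.
Step in, leap out — an escape tone.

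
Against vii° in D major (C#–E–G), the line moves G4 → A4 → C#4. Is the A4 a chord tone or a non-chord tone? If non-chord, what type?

Non-chord tone — an escape tone.

The harmony at that moment is C# diminished triad (C#, E, G); A4 is not a chord tone.
It is approached by step up from G4 and left by leap down to C#4.
Step in, leap out — an escape tone.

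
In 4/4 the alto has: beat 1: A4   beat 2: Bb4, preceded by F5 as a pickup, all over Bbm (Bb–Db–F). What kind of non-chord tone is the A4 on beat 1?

Appoggiatura.

The harmony at that moment is Bb minor triad (Bb, Db, F); A4 is not a chord tone.
It is approached by leap down from F5 and left by step up to Bb4.
Leap in, step out, metrically accented — an appoggiatura.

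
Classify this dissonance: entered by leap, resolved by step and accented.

Approach: by leap. Departure: by step. Metric position: strong.
Leap in, step out, in a metrically strong position — an appoggiatura. (It is the mirror image of the escape tone, which steps in and leaps out from a weak position.)

Appoggiatura.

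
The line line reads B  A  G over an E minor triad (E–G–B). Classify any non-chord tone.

A is a passing tone.

The harmony at that moment is E minor triad (E, G, B); A is not a chord tone.
It is approached by step down from B and left by step down to G.
Step in, step out in the same direction — a passing tone.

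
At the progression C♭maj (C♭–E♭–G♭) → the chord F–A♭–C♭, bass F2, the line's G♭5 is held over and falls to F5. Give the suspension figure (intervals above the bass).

At the second chord the bass is F2. The suspended G♭5 lies a ninth above the bass; after resolving down by step to F5, the interval above the bass becomes an octave.
Suspension figures are named by those two intervals: 9–8.

9–8 suspension.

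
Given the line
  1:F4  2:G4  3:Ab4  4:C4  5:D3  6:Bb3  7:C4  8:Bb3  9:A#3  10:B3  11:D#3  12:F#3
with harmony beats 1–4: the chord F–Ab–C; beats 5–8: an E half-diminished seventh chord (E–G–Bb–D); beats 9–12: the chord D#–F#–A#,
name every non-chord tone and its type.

G4 (beat 2) — passing tone; C4 (beat 7) — neighbor tone; B3 (beat 10) — escape tone.

The harmony at that moment is F minor triad (F, Ab, C); G4 is not a chord tone.
It is approached by step up from F4 and left by step up to Ab4.
Step in, step out in the same direction — a passing tone.
The harmony at that moment is E half-diminished seventh chord (E, G, Bb, D); C4 is not a chord tone.
It is approached by step up from Bb3 and left by step down to Bb3.
Step away and step back to the same note — a neighbor tone (upper neighbor).
The harmony at that moment is D# minor triad (D#, F#, A#); B3 is not a chord tone.
It is approached by step up from A#3 and left by leap down to D#3.
Step in, leap out — an escape tone.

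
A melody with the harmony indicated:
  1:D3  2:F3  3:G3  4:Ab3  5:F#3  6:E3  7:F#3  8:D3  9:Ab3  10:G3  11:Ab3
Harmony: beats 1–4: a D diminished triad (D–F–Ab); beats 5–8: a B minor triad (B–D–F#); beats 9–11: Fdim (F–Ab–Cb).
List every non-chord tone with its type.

G3 (beat 3) — passing tone; E3 (beat 6) — neighbor tone; G3 (beat 10) — neighbor tone.

The harmony at that moment is D diminished triad (D, F, Ab); G3 is not a chord tone.
It is approached by step up from F3 and left by step up to Ab3.
Step in, step out in the same direction — a passing tone.
The harmony at that moment is B minor triad (B, D, F#); E3 is not a chord tone.
It is approached by step down from F#3 and left by step up to F#3.
Step away and step back to the same note — a neighbor tone (lower neighbor).
The harmony at that moment is F diminished triad (F, Ab, Cb); G3 is not a chord tone.
It is approached by step down from Ab3 and left by step up to Ab3.
Step away and step back to the same note — a neighbor tone (lower neighbor).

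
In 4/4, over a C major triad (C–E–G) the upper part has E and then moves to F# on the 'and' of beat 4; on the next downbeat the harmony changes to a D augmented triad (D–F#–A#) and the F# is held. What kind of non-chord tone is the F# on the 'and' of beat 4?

Anticipation.

The harmony at that moment is C major triad (C, E, G); F# is not a chord tone.
It is approached by step up from E and then sustained as the same pitch into the next harmony.
Arriving early and becoming a chord tone when the harmony changes — an anticipation.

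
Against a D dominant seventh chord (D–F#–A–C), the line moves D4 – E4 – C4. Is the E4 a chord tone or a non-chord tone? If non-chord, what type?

The harmony at that moment is D dominant seventh chord (D, F#, A, C); E4 is not a chord tone.
It is approached by step up from D4 and left by leap down to C4.
Step in, leap out — an escape tone.

Non-chord tone — an escape tone.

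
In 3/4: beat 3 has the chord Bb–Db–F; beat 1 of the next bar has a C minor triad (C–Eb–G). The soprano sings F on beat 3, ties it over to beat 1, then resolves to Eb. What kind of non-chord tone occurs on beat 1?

Suspension.

The harmony at that moment is C minor triad (C, Eb, G); F is not a chord tone.
It is held over (the same pitch as the preceding F) and left by step down to Eb.
Held over from the previous chord and resolving down by step — a suspension.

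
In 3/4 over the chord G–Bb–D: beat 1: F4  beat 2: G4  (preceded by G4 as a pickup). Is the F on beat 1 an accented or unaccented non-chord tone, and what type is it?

The harmony at that moment is G minor triad (G, Bb, D); F4 is not a chord tone.
It is approached by step down from G4 and left by step up to G4.
Step away and step back to the same note — a neighbor tone (lower neighbor).
It falls on the downbeat, so it is accented.

Accented neighbor tone.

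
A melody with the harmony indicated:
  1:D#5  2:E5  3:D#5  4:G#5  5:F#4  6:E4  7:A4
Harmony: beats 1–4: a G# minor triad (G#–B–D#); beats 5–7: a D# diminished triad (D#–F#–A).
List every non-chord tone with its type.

The harmony at that moment is G# minor triad (G#, B, D#); E5 is not a chord tone.
It is approached by step up from D#5 and left by step down to D#5.
Step away and step back to the same note — a neighbor tone (upper neighbor).
The harmony at that moment is D# diminished triad (D#, F#, A); E4 is not a chord tone.
It is approached by step down from F#4 and left by leap up to A4.
Step in, leap out — an escape tone.

E5 (beat 2) — neighbor tone; E4 (beat 6) — escape tone.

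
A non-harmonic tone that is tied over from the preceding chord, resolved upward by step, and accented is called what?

Retardation.

Approach: by preparation — the pitch is first a chord tone, then held (tied or repeated) while the harmony changes under it. Departure: up by step. Metric position: strong.
A prepared dissonance that resolves upward by step — a retardation. (The same figure resolving downward would be a suspension.)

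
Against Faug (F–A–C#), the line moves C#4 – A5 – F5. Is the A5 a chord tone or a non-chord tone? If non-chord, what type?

F augmented triad contains F, A, C#; A is the third, so it is a chord tone.

Chord tone (the third of F augmented triad).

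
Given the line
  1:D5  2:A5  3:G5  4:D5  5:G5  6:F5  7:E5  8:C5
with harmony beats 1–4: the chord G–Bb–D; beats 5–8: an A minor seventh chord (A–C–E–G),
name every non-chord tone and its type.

A5 (beat 2) — appoggiatura; F5 (beat 6) — passing tone.

The harmony at that moment is G minor triad (G, Bb, D); A5 is not a chord tone.
It is approached by leap up from D5 and left by step down to G5.
Leap in, step out — an appoggiatura.
The harmony at that moment is A minor seventh chord (A, C, E, G); F5 is not a chord tone.
It is approached by step down from G5 and left by step down to E5.
Step in, step out in the same direction — a passing tone.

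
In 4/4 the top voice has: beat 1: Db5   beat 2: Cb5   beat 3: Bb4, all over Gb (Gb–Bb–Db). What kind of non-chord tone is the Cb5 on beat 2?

The harmony at that moment is Gb major triad (Gb, Bb, Db); Cb5 is not a chord tone.
It is approached by step down from Db5 and left by step down to Bb4.
Step in, step out in the same direction — a passing tone.

Passing tone.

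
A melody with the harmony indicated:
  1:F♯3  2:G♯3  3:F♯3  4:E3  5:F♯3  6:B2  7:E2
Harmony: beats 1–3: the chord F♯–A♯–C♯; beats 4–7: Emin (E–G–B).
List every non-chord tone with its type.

The harmony at that moment is F♯ major triad (F♯, A♯, C♯); G♯3 is not a chord tone.
It is approached by step up from F♯3 and left by step down to F♯3.
Step away and step back to the same note — a neighbor tone (upper neighbor).
The harmony at that moment is E minor triad (E, G, B); F♯3 is not a chord tone.
It is approached by step up from E3 and left by leap down to B2.
Step in, leap out — an escape tone.

G♯3 (beat 2) — neighbor tone; F♯3 (beat 5) — escape tone.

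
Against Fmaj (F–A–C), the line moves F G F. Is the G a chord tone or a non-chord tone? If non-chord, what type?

Non-chord tone — a neighbor tone.

The harmony at that moment is F major triad (F, A, C); G is not a chord tone.
It is approached by step up from F and left by step down to F.
Step away and step back to the same note — a neighbor tone (upper neighbor).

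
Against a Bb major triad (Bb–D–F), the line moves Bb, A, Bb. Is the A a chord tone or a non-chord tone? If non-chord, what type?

Non-chord tone — a neighbor tone.

The harmony at that moment is Bb major triad (Bb, D, F); A is not a chord tone.
It is approached by step down from Bb and left by step up to Bb.
Step away and step back to the same note — a neighbor tone (lower neighbor).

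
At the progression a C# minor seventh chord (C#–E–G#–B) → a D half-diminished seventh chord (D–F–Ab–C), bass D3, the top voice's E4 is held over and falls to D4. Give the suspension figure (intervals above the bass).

9–8 suspension.

At the second chord the bass is D3. The suspended E4 lies a ninth above the bass; after resolving down by step to D4, the interval above the bass becomes an octave.
Suspension figures are named by those two intervals: 9–8.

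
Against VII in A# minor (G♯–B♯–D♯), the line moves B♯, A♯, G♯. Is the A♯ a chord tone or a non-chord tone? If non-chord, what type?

Non-chord tone — a passing tone.

The harmony at that moment is G♯ major triad (G♯, B♯, D♯); A♯ is not a chord tone.
It is approached by step down from B♯ and left by step down to G♯.
Step in, step out in the same direction — a passing tone.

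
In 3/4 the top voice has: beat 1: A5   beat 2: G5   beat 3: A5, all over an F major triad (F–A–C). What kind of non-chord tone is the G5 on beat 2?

The harmony at that moment is F major triad (F, A, C); G5 is not a chord tone.
It is approached by step down from A5 and left by step up to A5.
Step away and step back to the same note — a neighbor tone (lower neighbor).

Lower neighbor tone.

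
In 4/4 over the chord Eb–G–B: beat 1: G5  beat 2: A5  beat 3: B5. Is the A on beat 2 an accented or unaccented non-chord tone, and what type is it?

The harmony at that moment is Eb augmented triad (Eb, G, B); A5 is not a chord tone.
It is approached by step up from G5 and left by step up to B5.
Step in, step out in the same direction — a passing tone.
It falls on a weak beat, so it is unaccented.

Unaccented passing tone.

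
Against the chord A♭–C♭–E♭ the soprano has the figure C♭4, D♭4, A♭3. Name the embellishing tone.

D♭4 is an escape tone.

The harmony at that moment is A♭ minor triad (A♭, C♭, E♭); D♭4 is not a chord tone.
It is approached by step up from C♭4 and left by leap down to A♭3.
Step in, leap out — an escape tone.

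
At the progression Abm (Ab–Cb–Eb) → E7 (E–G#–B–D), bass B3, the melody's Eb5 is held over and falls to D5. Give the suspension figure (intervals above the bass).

At the second chord the bass is B3. The suspended Eb5 lies a fourth above the bass; after resolving down by step to D5, the interval above the bass becomes a third.
Suspension figures are named by those two intervals: 4–3.

4–3 suspension.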